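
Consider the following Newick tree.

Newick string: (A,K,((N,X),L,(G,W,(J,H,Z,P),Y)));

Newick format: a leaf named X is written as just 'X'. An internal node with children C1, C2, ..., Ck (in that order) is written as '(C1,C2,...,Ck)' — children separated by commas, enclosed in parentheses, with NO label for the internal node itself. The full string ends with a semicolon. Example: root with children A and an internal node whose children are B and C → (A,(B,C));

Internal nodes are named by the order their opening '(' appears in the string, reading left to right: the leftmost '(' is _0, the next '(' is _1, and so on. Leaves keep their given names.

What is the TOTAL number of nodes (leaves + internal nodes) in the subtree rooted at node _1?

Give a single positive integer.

Answer: 14

Derivation:
Newick: (A,K,((N,X),L,(G,W,(J,H,Z,P),Y)));
Locate _1: it is the '(' at position 5 (the 2nd '(' reading left to right).
Query: subtree rooted at _1
_1: subtree_size = 1 + 13
  _2: subtree_size = 1 + 2
    N: subtree_size = 1 + 0
    X: subtree_size = 1 + 0
  L: subtree_size = 1 + 0
  _3: subtree_size = 1 + 8
    G: subtree_size = 1 + 0
    W: subtree_size = 1 + 0
    _4: subtree_size = 1 + 4
      J: subtree_size = 1 + 0
      H: subtree_size = 1 + 0
      Z: subtree_size = 1 + 0
      P: subtree_size = 1 + 0
    Y: subtree_size = 1 + 0
Total subtree size of _1: 14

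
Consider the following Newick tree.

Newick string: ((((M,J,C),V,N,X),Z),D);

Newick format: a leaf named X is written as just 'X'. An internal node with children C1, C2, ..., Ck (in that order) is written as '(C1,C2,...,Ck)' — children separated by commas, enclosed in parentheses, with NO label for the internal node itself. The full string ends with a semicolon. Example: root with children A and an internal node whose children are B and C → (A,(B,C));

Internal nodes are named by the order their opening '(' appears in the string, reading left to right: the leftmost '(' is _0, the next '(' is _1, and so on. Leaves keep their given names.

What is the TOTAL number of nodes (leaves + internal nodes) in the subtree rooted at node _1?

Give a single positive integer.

Answer: 10

Derivation:
Newick: ((((M,J,C),V,N,X),Z),D);
Locate _1: it is the '(' at position 1 (the 2nd '(' reading left to right).
Query: subtree rooted at _1
_1: subtree_size = 1 + 9
  _2: subtree_size = 1 + 7
    _3: subtree_size = 1 + 3
      M: subtree_size = 1 + 0
      J: subtree_size = 1 + 0
      C: subtree_size = 1 + 0
    V: subtree_size = 1 + 0
    N: subtree_size = 1 + 0
    X: subtree_size = 1 + 0
  Z: subtree_size = 1 + 0
Total subtree size of _1: 10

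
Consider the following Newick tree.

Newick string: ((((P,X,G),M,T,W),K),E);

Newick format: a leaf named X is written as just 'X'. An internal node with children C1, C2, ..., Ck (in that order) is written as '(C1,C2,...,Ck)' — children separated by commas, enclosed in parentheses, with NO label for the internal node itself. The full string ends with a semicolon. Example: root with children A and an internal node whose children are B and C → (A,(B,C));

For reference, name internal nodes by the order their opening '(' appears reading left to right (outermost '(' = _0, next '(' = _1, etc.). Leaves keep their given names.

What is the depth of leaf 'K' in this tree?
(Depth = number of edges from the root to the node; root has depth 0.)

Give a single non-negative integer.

Newick: ((((P,X,G),M,T,W),K),E);
Naming internals by '(' encounter order: outermost '(' = _0, next = _1, ...
Query node: K
Path from root: _0 -> _1 -> K
Depth of K: 2 (number of edges from root)

Answer: 2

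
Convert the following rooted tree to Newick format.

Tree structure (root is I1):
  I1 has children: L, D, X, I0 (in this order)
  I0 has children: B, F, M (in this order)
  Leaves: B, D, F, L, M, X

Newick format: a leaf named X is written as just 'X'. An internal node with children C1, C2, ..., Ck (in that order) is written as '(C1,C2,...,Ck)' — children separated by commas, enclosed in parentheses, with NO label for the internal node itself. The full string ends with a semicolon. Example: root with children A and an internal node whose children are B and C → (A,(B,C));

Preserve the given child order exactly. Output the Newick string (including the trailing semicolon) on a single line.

internal I1 with children ['L', 'D', 'X', 'I0']
  leaf 'L' → 'L'
  leaf 'D' → 'D'
  leaf 'X' → 'X'
  internal I0 with children ['B', 'F', 'M']
    leaf 'B' → 'B'
    leaf 'F' → 'F'
    leaf 'M' → 'M'
  → '(B,F,M)'
→ '(L,D,X,(B,F,M))'
Final: (L,D,X,(B,F,M));

Answer: (L,D,X,(B,F,M));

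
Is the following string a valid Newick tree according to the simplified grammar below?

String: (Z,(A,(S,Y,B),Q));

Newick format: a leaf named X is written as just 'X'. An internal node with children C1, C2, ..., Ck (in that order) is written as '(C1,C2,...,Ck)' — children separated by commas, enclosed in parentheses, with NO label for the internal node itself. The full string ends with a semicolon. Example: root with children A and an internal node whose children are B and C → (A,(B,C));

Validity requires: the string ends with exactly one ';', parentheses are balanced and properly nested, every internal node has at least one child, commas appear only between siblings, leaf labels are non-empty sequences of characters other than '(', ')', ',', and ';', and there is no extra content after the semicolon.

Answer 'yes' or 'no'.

Answer: yes

Derivation:
Input: (Z,(A,(S,Y,B),Q));
Paren balance: 3 '(' vs 3 ')' OK
Ends with single ';': True
Full parse: OK
Valid: True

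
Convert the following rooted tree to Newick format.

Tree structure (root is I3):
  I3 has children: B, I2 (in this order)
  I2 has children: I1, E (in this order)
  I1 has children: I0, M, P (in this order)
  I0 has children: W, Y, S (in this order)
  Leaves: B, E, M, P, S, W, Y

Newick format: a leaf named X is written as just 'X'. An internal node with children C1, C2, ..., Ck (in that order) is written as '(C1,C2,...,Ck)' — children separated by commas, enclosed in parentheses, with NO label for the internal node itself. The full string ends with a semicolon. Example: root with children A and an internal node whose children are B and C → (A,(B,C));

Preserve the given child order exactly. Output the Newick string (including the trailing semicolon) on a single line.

internal I3 with children ['B', 'I2']
  leaf 'B' → 'B'
  internal I2 with children ['I1', 'E']
    internal I1 with children ['I0', 'M', 'P']
      internal I0 with children ['W', 'Y', 'S']
        leaf 'W' → 'W'
        leaf 'Y' → 'Y'
        leaf 'S' → 'S'
      → '(W,Y,S)'
      leaf 'M' → 'M'
      leaf 'P' → 'P'
    → '((W,Y,S),M,P)'
    leaf 'E' → 'E'
  → '(((W,Y,S),M,P),E)'
→ '(B,(((W,Y,S),M,P),E))'
Final: (B,(((W,Y,S),M,P),E));

Answer: (B,(((W,Y,S),M,P),E));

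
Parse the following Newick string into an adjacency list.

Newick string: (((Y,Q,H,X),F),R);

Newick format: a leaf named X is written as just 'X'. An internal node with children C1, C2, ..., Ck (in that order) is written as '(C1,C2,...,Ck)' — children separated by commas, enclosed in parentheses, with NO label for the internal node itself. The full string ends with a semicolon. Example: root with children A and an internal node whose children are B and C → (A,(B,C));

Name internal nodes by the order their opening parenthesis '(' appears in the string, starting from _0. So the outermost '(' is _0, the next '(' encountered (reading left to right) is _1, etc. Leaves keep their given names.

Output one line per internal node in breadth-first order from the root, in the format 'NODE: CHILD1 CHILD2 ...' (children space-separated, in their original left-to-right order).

Input: (((Y,Q,H,X),F),R);
Scanning left-to-right, naming '(' by encounter order:
  pos 0: '(' -> open internal node _0 (depth 1)
  pos 1: '(' -> open internal node _1 (depth 2)
  pos 2: '(' -> open internal node _2 (depth 3)
  pos 10: ')' -> close internal node _2 (now at depth 2)
  pos 13: ')' -> close internal node _1 (now at depth 1)
  pos 16: ')' -> close internal node _0 (now at depth 0)
Total internal nodes: 3
BFS adjacency from root:
  _0: _1 R
  _1: _2 F
  _2: Y Q H X

Answer: _0: _1 R
_1: _2 F
_2: Y Q H X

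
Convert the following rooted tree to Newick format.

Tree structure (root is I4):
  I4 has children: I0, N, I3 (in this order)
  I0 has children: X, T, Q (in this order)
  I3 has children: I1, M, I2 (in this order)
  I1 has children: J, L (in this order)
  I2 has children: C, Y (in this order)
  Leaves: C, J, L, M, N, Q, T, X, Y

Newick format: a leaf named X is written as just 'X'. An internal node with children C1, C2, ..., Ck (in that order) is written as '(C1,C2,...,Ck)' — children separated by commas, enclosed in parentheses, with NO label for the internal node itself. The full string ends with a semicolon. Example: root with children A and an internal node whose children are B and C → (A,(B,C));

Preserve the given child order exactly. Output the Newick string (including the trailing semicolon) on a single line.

Answer: ((X,T,Q),N,((J,L),M,(C,Y)));

Derivation:
internal I4 with children ['I0', 'N', 'I3']
  internal I0 with children ['X', 'T', 'Q']
    leaf 'X' → 'X'
    leaf 'T' → 'T'
    leaf 'Q' → 'Q'
  → '(X,T,Q)'
  leaf 'N' → 'N'
  internal I3 with children ['I1', 'M', 'I2']
    internal I1 with children ['J', 'L']
      leaf 'J' → 'J'
      leaf 'L' → 'L'
    → '(J,L)'
    leaf 'M' → 'M'
    internal I2 with children ['C', 'Y']
      leaf 'C' → 'C'
      leaf 'Y' → 'Y'
    → '(C,Y)'
  → '((J,L),M,(C,Y))'
→ '((X,T,Q),N,((J,L),M,(C,Y)))'
Final: ((X,T,Q),N,((J,L),M,(C,Y)));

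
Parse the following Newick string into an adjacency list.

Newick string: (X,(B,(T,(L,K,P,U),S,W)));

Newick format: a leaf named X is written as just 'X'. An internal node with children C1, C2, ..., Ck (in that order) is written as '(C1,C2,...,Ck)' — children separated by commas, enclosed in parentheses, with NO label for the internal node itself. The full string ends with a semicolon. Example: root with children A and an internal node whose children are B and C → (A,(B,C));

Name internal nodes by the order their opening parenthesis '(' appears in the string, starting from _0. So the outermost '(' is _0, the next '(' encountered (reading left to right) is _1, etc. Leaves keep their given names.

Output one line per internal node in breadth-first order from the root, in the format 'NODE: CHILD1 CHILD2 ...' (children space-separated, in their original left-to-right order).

Answer: _0: X _1
_1: B _2
_2: T _3 S W
_3: L K P U

Derivation:
Input: (X,(B,(T,(L,K,P,U),S,W)));
Scanning left-to-right, naming '(' by encounter order:
  pos 0: '(' -> open internal node _0 (depth 1)
  pos 3: '(' -> open internal node _1 (depth 2)
  pos 6: '(' -> open internal node _2 (depth 3)
  pos 9: '(' -> open internal node _3 (depth 4)
  pos 17: ')' -> close internal node _3 (now at depth 3)
  pos 22: ')' -> close internal node _2 (now at depth 2)
  pos 23: ')' -> close internal node _1 (now at depth 1)
  pos 24: ')' -> close internal node _0 (now at depth 0)
Total internal nodes: 4
BFS adjacency from root:
  _0: X _1
  _1: B _2
  _2: T _3 S W
  _3: L K P U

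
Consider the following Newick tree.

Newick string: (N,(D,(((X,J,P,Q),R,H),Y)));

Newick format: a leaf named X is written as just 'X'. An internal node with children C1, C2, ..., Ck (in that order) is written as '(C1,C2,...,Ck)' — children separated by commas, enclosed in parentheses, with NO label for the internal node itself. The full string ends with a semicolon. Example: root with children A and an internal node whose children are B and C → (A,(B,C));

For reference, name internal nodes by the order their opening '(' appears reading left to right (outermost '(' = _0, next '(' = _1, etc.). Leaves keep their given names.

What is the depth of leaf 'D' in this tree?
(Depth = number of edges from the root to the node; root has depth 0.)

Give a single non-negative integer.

Newick: (N,(D,(((X,J,P,Q),R,H),Y)));
Naming internals by '(' encounter order: outermost '(' = _0, next = _1, ...
Query node: D
Path from root: _0 -> _1 -> D
Depth of D: 2 (number of edges from root)

Answer: 2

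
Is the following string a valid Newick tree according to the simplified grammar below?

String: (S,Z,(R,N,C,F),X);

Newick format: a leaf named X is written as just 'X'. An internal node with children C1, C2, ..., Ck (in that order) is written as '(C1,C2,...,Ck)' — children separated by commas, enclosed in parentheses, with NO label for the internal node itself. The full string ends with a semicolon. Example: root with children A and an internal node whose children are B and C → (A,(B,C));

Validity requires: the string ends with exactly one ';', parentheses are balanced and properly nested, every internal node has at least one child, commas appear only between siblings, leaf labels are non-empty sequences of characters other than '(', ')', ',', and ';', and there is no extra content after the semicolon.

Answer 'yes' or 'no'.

Answer: yes

Derivation:
Input: (S,Z,(R,N,C,F),X);
Paren balance: 2 '(' vs 2 ')' OK
Ends with single ';': True
Full parse: OK
Valid: True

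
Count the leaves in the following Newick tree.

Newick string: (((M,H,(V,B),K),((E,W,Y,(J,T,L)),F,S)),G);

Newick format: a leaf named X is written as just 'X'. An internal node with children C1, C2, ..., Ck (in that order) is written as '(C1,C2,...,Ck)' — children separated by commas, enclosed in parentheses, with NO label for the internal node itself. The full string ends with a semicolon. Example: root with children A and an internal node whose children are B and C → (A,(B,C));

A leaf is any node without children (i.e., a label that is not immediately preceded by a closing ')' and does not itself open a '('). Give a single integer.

Answer: 14

Derivation:
Newick: (((M,H,(V,B),K),((E,W,Y,(J,T,L)),F,S)),G);
Scan left-to-right; a leaf is any maximal label run not followed by '(':
  pos 3: leaf 'M' → count = 1
  pos 5: leaf 'H' → count = 2
  pos 8: leaf 'V' → count = 3
  pos 10: leaf 'B' → count = 4
  pos 13: leaf 'K' → count = 5
  pos 18: leaf 'E' → count = 6
  pos 20: leaf 'W' → count = 7
  pos 22: leaf 'Y' → count = 8
  pos 25: leaf 'J' → count = 9
  pos 27: leaf 'T' → count = 10
  pos 29: leaf 'L' → count = 11
  pos 33: leaf 'F' → count = 12
  pos 35: leaf 'S' → count = 13
  pos 39: leaf 'G' → count = 14
Total leaves: 14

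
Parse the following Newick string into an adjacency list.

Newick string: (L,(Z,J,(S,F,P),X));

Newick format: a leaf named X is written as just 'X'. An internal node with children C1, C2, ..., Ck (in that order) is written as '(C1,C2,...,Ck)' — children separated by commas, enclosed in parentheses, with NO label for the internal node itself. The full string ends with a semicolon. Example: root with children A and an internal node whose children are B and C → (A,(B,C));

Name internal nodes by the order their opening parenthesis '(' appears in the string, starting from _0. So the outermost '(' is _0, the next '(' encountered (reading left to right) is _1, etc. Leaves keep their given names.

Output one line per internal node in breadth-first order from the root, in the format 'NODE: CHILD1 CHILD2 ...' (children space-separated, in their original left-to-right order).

Answer: _0: L _1
_1: Z J _2 X
_2: S F P

Derivation:
Input: (L,(Z,J,(S,F,P),X));
Scanning left-to-right, naming '(' by encounter order:
  pos 0: '(' -> open internal node _0 (depth 1)
  pos 3: '(' -> open internal node _1 (depth 2)
  pos 8: '(' -> open internal node _2 (depth 3)
  pos 14: ')' -> close internal node _2 (now at depth 2)
  pos 17: ')' -> close internal node _1 (now at depth 1)
  pos 18: ')' -> close internal node _0 (now at depth 0)
Total internal nodes: 3
BFS adjacency from root:
  _0: L _1
  _1: Z J _2 X
  _2: S F P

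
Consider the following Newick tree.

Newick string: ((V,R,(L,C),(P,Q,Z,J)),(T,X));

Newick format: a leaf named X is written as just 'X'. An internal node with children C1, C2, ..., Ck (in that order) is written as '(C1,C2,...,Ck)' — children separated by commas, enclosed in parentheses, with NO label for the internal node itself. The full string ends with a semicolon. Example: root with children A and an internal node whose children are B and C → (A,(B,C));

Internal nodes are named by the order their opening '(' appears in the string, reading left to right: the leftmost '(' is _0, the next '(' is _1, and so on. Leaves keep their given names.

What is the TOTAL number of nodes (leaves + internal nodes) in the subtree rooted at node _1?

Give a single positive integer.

Newick: ((V,R,(L,C),(P,Q,Z,J)),(T,X));
Locate _1: it is the '(' at position 1 (the 2nd '(' reading left to right).
Query: subtree rooted at _1
_1: subtree_size = 1 + 10
  V: subtree_size = 1 + 0
  R: subtree_size = 1 + 0
  _2: subtree_size = 1 + 2
    L: subtree_size = 1 + 0
    C: subtree_size = 1 + 0
  _3: subtree_size = 1 + 4
    P: subtree_size = 1 + 0
    Q: subtree_size = 1 + 0
    Z: subtree_size = 1 + 0
    J: subtree_size = 1 + 0
Total subtree size of _1: 11

Answer: 11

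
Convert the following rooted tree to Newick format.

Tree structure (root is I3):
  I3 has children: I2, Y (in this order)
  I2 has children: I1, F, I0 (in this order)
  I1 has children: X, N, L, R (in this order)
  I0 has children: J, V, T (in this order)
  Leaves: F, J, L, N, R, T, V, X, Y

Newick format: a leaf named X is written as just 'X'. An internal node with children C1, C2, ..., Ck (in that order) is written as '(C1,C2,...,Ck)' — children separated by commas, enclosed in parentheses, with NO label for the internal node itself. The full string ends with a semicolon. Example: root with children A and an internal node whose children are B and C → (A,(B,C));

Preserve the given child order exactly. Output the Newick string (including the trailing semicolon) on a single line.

internal I3 with children ['I2', 'Y']
  internal I2 with children ['I1', 'F', 'I0']
    internal I1 with children ['X', 'N', 'L', 'R']
      leaf 'X' → 'X'
      leaf 'N' → 'N'
      leaf 'L' → 'L'
      leaf 'R' → 'R'
    → '(X,N,L,R)'
    leaf 'F' → 'F'
    internal I0 with children ['J', 'V', 'T']
      leaf 'J' → 'J'
      leaf 'V' → 'V'
      leaf 'T' → 'T'
    → '(J,V,T)'
  → '((X,N,L,R),F,(J,V,T))'
  leaf 'Y' → 'Y'
→ '(((X,N,L,R),F,(J,V,T)),Y)'
Final: (((X,N,L,R),F,(J,V,T)),Y);

Answer: (((X,N,L,R),F,(J,V,T)),Y);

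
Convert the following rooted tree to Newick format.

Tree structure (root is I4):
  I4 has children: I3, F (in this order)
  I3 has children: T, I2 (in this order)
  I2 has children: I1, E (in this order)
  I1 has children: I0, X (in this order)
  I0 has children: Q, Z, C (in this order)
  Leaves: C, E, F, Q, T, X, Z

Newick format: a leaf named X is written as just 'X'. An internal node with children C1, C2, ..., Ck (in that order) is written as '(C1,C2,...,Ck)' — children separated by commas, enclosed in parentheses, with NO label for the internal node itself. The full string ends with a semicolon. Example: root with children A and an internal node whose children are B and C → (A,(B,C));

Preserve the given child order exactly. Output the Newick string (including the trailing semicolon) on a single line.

Answer: ((T,(((Q,Z,C),X),E)),F);

Derivation:
internal I4 with children ['I3', 'F']
  internal I3 with children ['T', 'I2']
    leaf 'T' → 'T'
    internal I2 with children ['I1', 'E']
      internal I1 with children ['I0', 'X']
        internal I0 with children ['Q', 'Z', 'C']
          leaf 'Q' → 'Q'
          leaf 'Z' → 'Z'
          leaf 'C' → 'C'
        → '(Q,Z,C)'
        leaf 'X' → 'X'
      → '((Q,Z,C),X)'
      leaf 'E' → 'E'
    → '(((Q,Z,C),X),E)'
  → '(T,(((Q,Z,C),X),E))'
  leaf 'F' → 'F'
→ '((T,(((Q,Z,C),X),E)),F)'
Final: ((T,(((Q,Z,C),X),E)),F);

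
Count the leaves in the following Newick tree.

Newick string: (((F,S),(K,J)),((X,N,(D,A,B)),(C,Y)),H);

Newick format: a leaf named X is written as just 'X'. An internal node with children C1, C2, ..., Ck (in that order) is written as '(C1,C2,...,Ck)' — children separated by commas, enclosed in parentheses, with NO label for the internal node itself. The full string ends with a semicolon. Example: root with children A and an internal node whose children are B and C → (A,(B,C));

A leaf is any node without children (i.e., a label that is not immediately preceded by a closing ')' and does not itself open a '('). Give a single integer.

Newick: (((F,S),(K,J)),((X,N,(D,A,B)),(C,Y)),H);
Scan left-to-right; a leaf is any maximal label run not followed by '(':
  pos 3: leaf 'F' → count = 1
  pos 5: leaf 'S' → count = 2
  pos 9: leaf 'K' → count = 3
  pos 11: leaf 'J' → count = 4
  pos 17: leaf 'X' → count = 5
  pos 19: leaf 'N' → count = 6
  pos 22: leaf 'D' → count = 7
  pos 24: leaf 'A' → count = 8
  pos 26: leaf 'B' → count = 9
  pos 31: leaf 'C' → count = 10
  pos 33: leaf 'Y' → count = 11
  pos 37: leaf 'H' → count = 12
Total leaves: 12

Answer: 12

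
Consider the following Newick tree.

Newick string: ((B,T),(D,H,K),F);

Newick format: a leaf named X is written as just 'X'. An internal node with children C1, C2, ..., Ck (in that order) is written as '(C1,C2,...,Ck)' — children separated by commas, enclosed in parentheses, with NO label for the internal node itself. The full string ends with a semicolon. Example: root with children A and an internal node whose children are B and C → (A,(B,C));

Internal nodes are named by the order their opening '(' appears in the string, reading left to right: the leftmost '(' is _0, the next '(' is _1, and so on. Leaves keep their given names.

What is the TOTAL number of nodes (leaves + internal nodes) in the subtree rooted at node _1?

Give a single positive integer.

Newick: ((B,T),(D,H,K),F);
Locate _1: it is the '(' at position 1 (the 2nd '(' reading left to right).
Query: subtree rooted at _1
_1: subtree_size = 1 + 2
  B: subtree_size = 1 + 0
  T: subtree_size = 1 + 0
Total subtree size of _1: 3

Answer: 3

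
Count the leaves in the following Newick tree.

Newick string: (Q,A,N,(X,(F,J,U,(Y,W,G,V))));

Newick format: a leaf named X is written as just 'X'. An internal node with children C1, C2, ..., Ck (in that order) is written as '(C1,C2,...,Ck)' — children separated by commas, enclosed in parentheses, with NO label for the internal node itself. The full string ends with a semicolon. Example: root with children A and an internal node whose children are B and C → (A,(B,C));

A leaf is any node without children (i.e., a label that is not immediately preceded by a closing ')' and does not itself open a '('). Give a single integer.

Newick: (Q,A,N,(X,(F,J,U,(Y,W,G,V))));
Scan left-to-right; a leaf is any maximal label run not followed by '(':
  pos 1: leaf 'Q' → count = 1
  pos 3: leaf 'A' → count = 2
  pos 5: leaf 'N' → count = 3
  pos 8: leaf 'X' → count = 4
  pos 11: leaf 'F' → count = 5
  pos 13: leaf 'J' → count = 6
  pos 15: leaf 'U' → count = 7
  pos 18: leaf 'Y' → count = 8
  pos 20: leaf 'W' → count = 9
  pos 22: leaf 'G' → count = 10
  pos 24: leaf 'V' → count = 11
Total leaves: 11

Answer: 11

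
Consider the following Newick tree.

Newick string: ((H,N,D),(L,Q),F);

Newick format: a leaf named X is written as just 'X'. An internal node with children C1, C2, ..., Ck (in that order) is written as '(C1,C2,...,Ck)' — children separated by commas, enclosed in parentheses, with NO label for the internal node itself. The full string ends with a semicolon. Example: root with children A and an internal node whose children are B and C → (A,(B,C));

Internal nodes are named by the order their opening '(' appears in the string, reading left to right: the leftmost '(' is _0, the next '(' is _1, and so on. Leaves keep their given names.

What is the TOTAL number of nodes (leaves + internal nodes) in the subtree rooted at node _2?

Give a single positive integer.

Answer: 3

Derivation:
Newick: ((H,N,D),(L,Q),F);
Locate _2: it is the '(' at position 9 (the 3rd '(' reading left to right).
Query: subtree rooted at _2
_2: subtree_size = 1 + 2
  L: subtree_size = 1 + 0
  Q: subtree_size = 1 + 0
Total subtree size of _2: 3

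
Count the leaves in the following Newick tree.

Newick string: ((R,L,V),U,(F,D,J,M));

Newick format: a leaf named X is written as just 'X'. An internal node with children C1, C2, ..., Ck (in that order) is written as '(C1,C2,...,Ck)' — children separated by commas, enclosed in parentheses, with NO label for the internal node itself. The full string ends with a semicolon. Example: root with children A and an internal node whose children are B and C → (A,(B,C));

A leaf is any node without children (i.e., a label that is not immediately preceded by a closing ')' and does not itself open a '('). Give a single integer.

Newick: ((R,L,V),U,(F,D,J,M));
Scan left-to-right; a leaf is any maximal label run not followed by '(':
  pos 2: leaf 'R' → count = 1
  pos 4: leaf 'L' → count = 2
  pos 6: leaf 'V' → count = 3
  pos 9: leaf 'U' → count = 4
  pos 12: leaf 'F' → count = 5
  pos 14: leaf 'D' → count = 6
  pos 16: leaf 'J' → count = 7
  pos 18: leaf 'M' → count = 8
Total leaves: 8

Answer: 8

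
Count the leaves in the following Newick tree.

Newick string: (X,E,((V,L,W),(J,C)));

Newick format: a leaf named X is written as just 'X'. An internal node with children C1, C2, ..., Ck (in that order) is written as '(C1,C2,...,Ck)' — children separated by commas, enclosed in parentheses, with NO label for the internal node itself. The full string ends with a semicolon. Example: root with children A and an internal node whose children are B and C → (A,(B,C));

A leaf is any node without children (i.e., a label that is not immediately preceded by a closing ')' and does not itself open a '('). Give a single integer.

Newick: (X,E,((V,L,W),(J,C)));
Scan left-to-right; a leaf is any maximal label run not followed by '(':
  pos 1: leaf 'X' → count = 1
  pos 3: leaf 'E' → count = 2
  pos 7: leaf 'V' → count = 3
  pos 9: leaf 'L' → count = 4
  pos 11: leaf 'W' → count = 5
  pos 15: leaf 'J' → count = 6
  pos 17: leaf 'C' → count = 7
Total leaves: 7

Answer: 7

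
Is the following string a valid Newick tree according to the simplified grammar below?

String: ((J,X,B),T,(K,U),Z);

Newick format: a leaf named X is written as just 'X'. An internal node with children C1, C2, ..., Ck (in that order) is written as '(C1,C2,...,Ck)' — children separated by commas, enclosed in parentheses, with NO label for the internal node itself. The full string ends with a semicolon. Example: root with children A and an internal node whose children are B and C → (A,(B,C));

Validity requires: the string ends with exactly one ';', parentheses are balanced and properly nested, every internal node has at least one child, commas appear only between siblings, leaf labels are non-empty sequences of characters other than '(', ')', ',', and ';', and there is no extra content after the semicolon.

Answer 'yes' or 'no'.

Answer: yes

Derivation:
Input: ((J,X,B),T,(K,U),Z);
Paren balance: 3 '(' vs 3 ')' OK
Ends with single ';': True
Full parse: OK
Valid: True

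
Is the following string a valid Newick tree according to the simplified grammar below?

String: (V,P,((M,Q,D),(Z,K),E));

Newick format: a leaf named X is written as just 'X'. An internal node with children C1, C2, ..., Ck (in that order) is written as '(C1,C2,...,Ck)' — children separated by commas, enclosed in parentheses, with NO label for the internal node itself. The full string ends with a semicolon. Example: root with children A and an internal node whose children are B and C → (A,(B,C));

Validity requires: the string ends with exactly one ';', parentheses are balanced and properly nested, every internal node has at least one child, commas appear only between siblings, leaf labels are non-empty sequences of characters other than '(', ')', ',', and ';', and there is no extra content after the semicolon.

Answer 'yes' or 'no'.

Input: (V,P,((M,Q,D),(Z,K),E));
Paren balance: 4 '(' vs 4 ')' OK
Ends with single ';': True
Full parse: OK
Valid: True

Answer: yes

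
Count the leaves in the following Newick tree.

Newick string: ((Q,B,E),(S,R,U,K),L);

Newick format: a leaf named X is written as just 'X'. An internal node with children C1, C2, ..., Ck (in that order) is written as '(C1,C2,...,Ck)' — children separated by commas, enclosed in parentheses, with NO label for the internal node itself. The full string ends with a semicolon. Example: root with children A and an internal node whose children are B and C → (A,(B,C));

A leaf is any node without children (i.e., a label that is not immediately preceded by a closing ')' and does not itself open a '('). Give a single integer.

Newick: ((Q,B,E),(S,R,U,K),L);
Scan left-to-right; a leaf is any maximal label run not followed by '(':
  pos 2: leaf 'Q' → count = 1
  pos 4: leaf 'B' → count = 2
  pos 6: leaf 'E' → count = 3
  pos 10: leaf 'S' → count = 4
  pos 12: leaf 'R' → count = 5
  pos 14: leaf 'U' → count = 6
  pos 16: leaf 'K' → count = 7
  pos 19: leaf 'L' → count = 8
Total leaves: 8

Answer: 8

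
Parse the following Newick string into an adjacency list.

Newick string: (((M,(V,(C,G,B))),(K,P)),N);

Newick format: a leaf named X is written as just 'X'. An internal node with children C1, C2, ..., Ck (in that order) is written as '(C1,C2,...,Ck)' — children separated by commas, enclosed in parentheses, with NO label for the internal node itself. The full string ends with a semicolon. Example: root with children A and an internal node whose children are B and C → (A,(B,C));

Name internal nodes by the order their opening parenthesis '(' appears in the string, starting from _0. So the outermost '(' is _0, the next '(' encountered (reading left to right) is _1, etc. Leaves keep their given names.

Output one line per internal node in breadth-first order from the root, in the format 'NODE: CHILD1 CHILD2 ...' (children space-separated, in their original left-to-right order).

Input: (((M,(V,(C,G,B))),(K,P)),N);
Scanning left-to-right, naming '(' by encounter order:
  pos 0: '(' -> open internal node _0 (depth 1)
  pos 1: '(' -> open internal node _1 (depth 2)
  pos 2: '(' -> open internal node _2 (depth 3)
  pos 5: '(' -> open internal node _3 (depth 4)
  pos 8: '(' -> open internal node _4 (depth 5)
  pos 14: ')' -> close internal node _4 (now at depth 4)
  pos 15: ')' -> close internal node _3 (now at depth 3)
  pos 16: ')' -> close internal node _2 (now at depth 2)
  pos 18: '(' -> open internal node _5 (depth 3)
  pos 22: ')' -> close internal node _5 (now at depth 2)
  pos 23: ')' -> close internal node _1 (now at depth 1)
  pos 26: ')' -> close internal node _0 (now at depth 0)
Total internal nodes: 6
BFS adjacency from root:
  _0: _1 N
  _1: _2 _5
  _2: M _3
  _5: K P
  _3: V _4
  _4: C G B

Answer: _0: _1 N
_1: _2 _5
_2: M _3
_5: K P
_3: V _4
_4: C G B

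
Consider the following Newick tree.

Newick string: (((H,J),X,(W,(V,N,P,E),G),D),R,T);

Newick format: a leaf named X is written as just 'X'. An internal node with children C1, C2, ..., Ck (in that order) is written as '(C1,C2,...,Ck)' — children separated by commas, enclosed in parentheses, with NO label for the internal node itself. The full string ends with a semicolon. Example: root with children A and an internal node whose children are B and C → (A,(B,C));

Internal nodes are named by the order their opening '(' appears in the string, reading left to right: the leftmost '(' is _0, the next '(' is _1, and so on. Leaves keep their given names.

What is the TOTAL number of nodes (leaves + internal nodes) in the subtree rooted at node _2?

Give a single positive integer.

Newick: (((H,J),X,(W,(V,N,P,E),G),D),R,T);
Locate _2: it is the '(' at position 2 (the 3rd '(' reading left to right).
Query: subtree rooted at _2
_2: subtree_size = 1 + 2
  H: subtree_size = 1 + 0
  J: subtree_size = 1 + 0
Total subtree size of _2: 3

Answer: 3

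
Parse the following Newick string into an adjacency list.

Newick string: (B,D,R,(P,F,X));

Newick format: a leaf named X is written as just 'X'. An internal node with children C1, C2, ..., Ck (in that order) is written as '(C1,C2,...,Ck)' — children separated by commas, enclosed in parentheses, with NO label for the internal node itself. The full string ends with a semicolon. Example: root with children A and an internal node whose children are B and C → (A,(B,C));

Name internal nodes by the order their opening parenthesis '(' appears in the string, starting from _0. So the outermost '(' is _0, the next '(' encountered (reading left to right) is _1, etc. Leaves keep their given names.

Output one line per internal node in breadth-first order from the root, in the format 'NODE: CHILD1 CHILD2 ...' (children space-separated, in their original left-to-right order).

Answer: _0: B D R _1
_1: P F X

Derivation:
Input: (B,D,R,(P,F,X));
Scanning left-to-right, naming '(' by encounter order:
  pos 0: '(' -> open internal node _0 (depth 1)
  pos 7: '(' -> open internal node _1 (depth 2)
  pos 13: ')' -> close internal node _1 (now at depth 1)
  pos 14: ')' -> close internal node _0 (now at depth 0)
Total internal nodes: 2
BFS adjacency from root:
  _0: B D R _1
  _1: P F X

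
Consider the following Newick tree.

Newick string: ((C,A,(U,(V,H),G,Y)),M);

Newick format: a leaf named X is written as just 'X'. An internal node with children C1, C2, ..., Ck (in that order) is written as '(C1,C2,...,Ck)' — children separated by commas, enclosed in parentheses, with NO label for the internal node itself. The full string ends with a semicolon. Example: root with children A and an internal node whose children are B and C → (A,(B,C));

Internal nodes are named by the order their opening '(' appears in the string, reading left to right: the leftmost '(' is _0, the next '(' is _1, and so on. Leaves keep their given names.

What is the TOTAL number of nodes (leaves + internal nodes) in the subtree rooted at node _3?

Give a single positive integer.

Answer: 3

Derivation:
Newick: ((C,A,(U,(V,H),G,Y)),M);
Locate _3: it is the '(' at position 9 (the 4th '(' reading left to right).
Query: subtree rooted at _3
_3: subtree_size = 1 + 2
  V: subtree_size = 1 + 0
  H: subtree_size = 1 + 0
Total subtree size of _3: 3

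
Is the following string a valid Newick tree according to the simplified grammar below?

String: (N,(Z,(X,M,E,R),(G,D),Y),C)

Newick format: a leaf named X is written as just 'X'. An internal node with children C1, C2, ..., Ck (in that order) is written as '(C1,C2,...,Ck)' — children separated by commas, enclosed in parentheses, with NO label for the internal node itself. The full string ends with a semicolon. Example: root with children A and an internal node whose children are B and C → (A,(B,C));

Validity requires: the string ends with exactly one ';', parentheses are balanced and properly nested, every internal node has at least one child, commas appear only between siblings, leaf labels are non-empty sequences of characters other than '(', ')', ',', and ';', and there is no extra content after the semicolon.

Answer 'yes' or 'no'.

Answer: no

Derivation:
Input: (N,(Z,(X,M,E,R),(G,D),Y),C)
Paren balance: 4 '(' vs 4 ')' OK
Ends with single ';': False
Full parse: FAILS (must end with ;)
Valid: False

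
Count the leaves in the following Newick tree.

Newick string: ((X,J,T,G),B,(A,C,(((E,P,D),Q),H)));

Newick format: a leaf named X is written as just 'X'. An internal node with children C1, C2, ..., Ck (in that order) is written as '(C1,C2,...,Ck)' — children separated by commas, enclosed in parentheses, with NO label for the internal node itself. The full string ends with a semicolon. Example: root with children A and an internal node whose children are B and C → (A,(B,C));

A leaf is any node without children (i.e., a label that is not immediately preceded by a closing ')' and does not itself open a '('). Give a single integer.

Answer: 12

Derivation:
Newick: ((X,J,T,G),B,(A,C,(((E,P,D),Q),H)));
Scan left-to-right; a leaf is any maximal label run not followed by '(':
  pos 2: leaf 'X' → count = 1
  pos 4: leaf 'J' → count = 2
  pos 6: leaf 'T' → count = 3
  pos 8: leaf 'G' → count = 4
  pos 11: leaf 'B' → count = 5
  pos 14: leaf 'A' → count = 6
  pos 16: leaf 'C' → count = 7
  pos 21: leaf 'E' → count = 8
  pos 23: leaf 'P' → count = 9
  pos 25: leaf 'D' → count = 10
  pos 28: leaf 'Q' → count = 11
  pos 31: leaf 'H' → count = 12
Total leaves: 12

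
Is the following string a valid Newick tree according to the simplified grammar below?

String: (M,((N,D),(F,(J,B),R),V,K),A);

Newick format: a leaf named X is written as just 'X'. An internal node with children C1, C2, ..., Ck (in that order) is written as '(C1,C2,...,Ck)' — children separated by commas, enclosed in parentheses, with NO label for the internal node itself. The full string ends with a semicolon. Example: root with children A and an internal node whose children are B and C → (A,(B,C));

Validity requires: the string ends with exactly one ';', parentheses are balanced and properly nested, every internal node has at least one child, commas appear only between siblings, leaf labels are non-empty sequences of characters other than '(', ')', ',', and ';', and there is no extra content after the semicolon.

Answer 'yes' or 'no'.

Input: (M,((N,D),(F,(J,B),R),V,K),A);
Paren balance: 5 '(' vs 5 ')' OK
Ends with single ';': True
Full parse: OK
Valid: True

Answer: yes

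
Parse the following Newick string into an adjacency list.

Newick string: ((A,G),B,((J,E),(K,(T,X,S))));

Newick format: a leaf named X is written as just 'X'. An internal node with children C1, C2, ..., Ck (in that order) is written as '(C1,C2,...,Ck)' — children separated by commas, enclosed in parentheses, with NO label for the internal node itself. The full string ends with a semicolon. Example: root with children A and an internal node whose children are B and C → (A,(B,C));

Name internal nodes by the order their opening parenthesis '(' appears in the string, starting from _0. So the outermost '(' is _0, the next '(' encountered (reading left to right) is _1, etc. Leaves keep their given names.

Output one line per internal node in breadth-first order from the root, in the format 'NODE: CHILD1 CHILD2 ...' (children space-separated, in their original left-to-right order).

Answer: _0: _1 B _2
_1: A G
_2: _3 _4
_3: J E
_4: K _5
_5: T X S

Derivation:
Input: ((A,G),B,((J,E),(K,(T,X,S))));
Scanning left-to-right, naming '(' by encounter order:
  pos 0: '(' -> open internal node _0 (depth 1)
  pos 1: '(' -> open internal node _1 (depth 2)
  pos 5: ')' -> close internal node _1 (now at depth 1)
  pos 9: '(' -> open internal node _2 (depth 2)
  pos 10: '(' -> open internal node _3 (depth 3)
  pos 14: ')' -> close internal node _3 (now at depth 2)
  pos 16: '(' -> open internal node _4 (depth 3)
  pos 19: '(' -> open internal node _5 (depth 4)
  pos 25: ')' -> close internal node _5 (now at depth 3)
  pos 26: ')' -> close internal node _4 (now at depth 2)
  pos 27: ')' -> close internal node _2 (now at depth 1)
  pos 28: ')' -> close internal node _0 (now at depth 0)
Total internal nodes: 6
BFS adjacency from root:
  _0: _1 B _2
  _1: A G
  _2: _3 _4
  _3: J E
  _4: K _5
  _5: T X S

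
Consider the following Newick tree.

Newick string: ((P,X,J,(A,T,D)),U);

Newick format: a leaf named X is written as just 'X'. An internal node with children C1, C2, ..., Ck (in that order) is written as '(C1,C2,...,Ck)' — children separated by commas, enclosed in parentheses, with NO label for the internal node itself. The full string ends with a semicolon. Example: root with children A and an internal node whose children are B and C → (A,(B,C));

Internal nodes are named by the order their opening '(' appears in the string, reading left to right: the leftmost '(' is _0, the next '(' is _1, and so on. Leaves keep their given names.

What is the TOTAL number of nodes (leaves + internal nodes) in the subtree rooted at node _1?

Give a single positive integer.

Answer: 8

Derivation:
Newick: ((P,X,J,(A,T,D)),U);
Locate _1: it is the '(' at position 1 (the 2nd '(' reading left to right).
Query: subtree rooted at _1
_1: subtree_size = 1 + 7
  P: subtree_size = 1 + 0
  X: subtree_size = 1 + 0
  J: subtree_size = 1 + 0
  _2: subtree_size = 1 + 3
    A: subtree_size = 1 + 0
    T: subtree_size = 1 + 0
    D: subtree_size = 1 + 0
Total subtree size of _1: 8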